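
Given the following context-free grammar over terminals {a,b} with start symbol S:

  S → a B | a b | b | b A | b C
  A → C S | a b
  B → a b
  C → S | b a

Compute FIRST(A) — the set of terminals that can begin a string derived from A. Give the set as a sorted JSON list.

FIRST iteration:
pass 1:
  A via A→a b: +{a}
  B via B→a b: +{a}
  C via C→b a: +{b}
  S via S→a B: +{a}
  S via S→b: +{b}
  FIRST(S)={a,b}  FIRST(A)={a}  FIRST(B)={a}  FIRST(C)={b}
pass 2:
  A via A→C S: +{b}
  C via C→S: +{a}
  FIRST(S)={a,b}  FIRST(A)={a,b}  FIRST(B)={a}  FIRST(C)={a,b}
pass 3: (stable)
  FIRST(S)={a,b}  FIRST(A)={a,b}  FIRST(B)={a}  FIRST(C)={a,b}

FIRST(A) = ["a", "b"]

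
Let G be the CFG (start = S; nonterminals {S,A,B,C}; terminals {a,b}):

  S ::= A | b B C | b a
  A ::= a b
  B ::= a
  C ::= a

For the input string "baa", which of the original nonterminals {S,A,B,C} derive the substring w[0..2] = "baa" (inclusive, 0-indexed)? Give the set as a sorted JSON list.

CNF form of G:
  S -> T0 T1 | T1 T0 | T1 X2
  A -> T0 T1
  B -> a
  C -> a
  T0 -> a
  T1 -> b
  X2 -> B C

CYK fill — only the sub-triangle for w[0..2]:
  cell(0,0) b: {T1}  orig:{}
  cell(1,1) a: {B,C,T0}  orig:{B,C}
  cell(2,2) a: {B,C,T0}  orig:{B,C}
  cell(0,1) ba: {S}
  cell(1,2) aa: {X2}  orig:{}
  cell(0,2) baa: {S}

Original NTs in T[0,2] deriving "baa": ["S"]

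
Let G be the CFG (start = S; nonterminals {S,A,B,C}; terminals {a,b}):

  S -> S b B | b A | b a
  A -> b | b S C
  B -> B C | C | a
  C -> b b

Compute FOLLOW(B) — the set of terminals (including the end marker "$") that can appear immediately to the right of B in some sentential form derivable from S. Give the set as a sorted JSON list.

Compute FIRST by fixpoint:
round 1:
  A via A→b: +{b}
  B via B→a: +{a}
  C via C→b b: +{b}
  S via S→b A: +{b}
  FIRST[S]={b}  FIRST[A]={b}  FIRST[B]={a}  FIRST[C]={b}
round 2:
  B via B→C: +{b}
  FIRST[S]={b}  FIRST[A]={b}  FIRST[B]={a,b}  FIRST[C]={b}
round 3: done
  FIRST[S]={b}  FIRST[A]={b}  FIRST[B]={a,b}  FIRST[C]={b}

Compute FOLLOW by fixpoint:
initialize: $ ∈ FOLLOW(S)
pass 1:
  A→b S C: FOLLOW(S) ⊇ FIRST(C) = {b}; new: +{b}
  B→B C: FOLLOW(B) ⊇ FIRST(C) = {b}; new: +{b}
  B→B C: FOLLOW(C) ⊇ FOLLOW(B) ⊇ {b}; new: +{b}
  S→S b B: FOLLOW(B) ⊇ FOLLOW(S) ⊇ {$,b}; new: +{$}
  S→b A: FOLLOW(A) ⊇ FOLLOW(S) ⊇ {$,b}; new: +{$,b}
  FOLLOW(S)={$,b}  FOLLOW(A)={$,b}  FOLLOW(B)={$,b}  FOLLOW(C)={b}
pass 2:
  A→b S C: FOLLOW(C) ⊇ FOLLOW(A) ⊇ {$,b}; new: +{$}
  FOLLOW(S)={$,b}  FOLLOW(A)={$,b}  FOLLOW(B)={$,b}  FOLLOW(C)={$,b}
pass 3: (no change)
  FOLLOW(S)={$,b}  FOLLOW(A)={$,b}  FOLLOW(B)={$,b}  FOLLOW(C)={$,b}

FOLLOW(B) = ["$", "b"]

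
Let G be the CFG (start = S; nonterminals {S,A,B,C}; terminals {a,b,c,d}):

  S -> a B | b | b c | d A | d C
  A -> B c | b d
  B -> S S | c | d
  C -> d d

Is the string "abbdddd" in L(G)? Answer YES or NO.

CNF form of G:
  S -> T1 T0 | T2 A | T2 C | T3 B | b
  A -> B T0 | T1 T2
  B -> S S | c | d
  C -> T2 T2
  T0 -> c
  T1 -> b
  T2 -> d
  T3 -> a

CYK table (by increasing span):
  T[0,0] 'a' = {T3}  orig:{}
  T[1,1] 'b' = {S,T1}  orig:{S}
  T[2,2] 'b' = {S,T1}  orig:{S}
  T[3,3] 'd' = {B,T2}  orig:{B}
  T[4,4] 'd' = {B,T2}  orig:{B}
  T[5,5] 'd' = {B,T2}  orig:{B}
  T[6,6] 'd' = {B,T2}  orig:{B}
  T[0,1] 'ab' = ∅
  T[1,2] 'bb' = {B}
  T[2,3] 'bd' = {A}
  T[3,4] 'dd' = {C}
  T[4,5] 'dd' = {C}
  T[5,6] 'dd' = {C}
  T[0,2] 'abb' = {S}
  T[1,3] 'bbd' = ∅
  T[2,4] 'bdd' = ∅
  T[3,5] 'ddd' = {S}
  T[4,6] 'ddd' = {S}
  T[0,3] 'abbd' = ∅
  T[1,4] 'bbdd' = ∅
  T[2,5] 'bddd' = {B}
  T[3,6] 'dddd' = ∅
  T[0,4] 'abbdd' = ∅
  T[1,5] 'bbddd' = ∅
  T[2,6] 'bdddd' = ∅
  T[0,5] 'abbddd' = {B}
  T[1,6] 'bbdddd' = ∅
  T[0,6] 'abbdddd' = ∅

S ∉ T[0,6] ⇒ NO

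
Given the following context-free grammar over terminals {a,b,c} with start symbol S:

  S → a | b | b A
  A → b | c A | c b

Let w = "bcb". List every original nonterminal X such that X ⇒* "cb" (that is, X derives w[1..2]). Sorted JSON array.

CNF form of G:
  S -> T1 A | a | b
  A -> T0 A | T0 T1 | b
  T0 -> c
  T1 -> b

CYK fill — only the sub-triangle for w[1..2]:
  T[1,1] 'c' = {T0}  orig:{}
  T[2,2] 'b' = {A,S,T1}  orig:{A,S}
  T[1,2] 'cb' = {A}

Original NTs in T[1,2] deriving "cb": ["A"]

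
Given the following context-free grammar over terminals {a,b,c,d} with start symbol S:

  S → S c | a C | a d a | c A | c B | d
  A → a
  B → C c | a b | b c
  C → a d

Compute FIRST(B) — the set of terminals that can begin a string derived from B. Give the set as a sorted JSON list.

FIRST sets, iterate to fixpoint:
round 1:
  A via A→a: +{a}
  B via B→a b: +{a}
  B via B→b c: +{b}
  C via C→a d: +{a}
  S via S→a C: +{a}
  S via S→c A: +{c}
  S via S→d: +{d}
  FIRST(S)={a,c,d}  FIRST(A)={a}  FIRST(B)={a,b}  FIRST(C)={a}
round 2: (stable)
  FIRST(S)={a,c,d}  FIRST(A)={a}  FIRST(B)={a,b}  FIRST(C)={a}

FIRST(B) = ["a", "b"]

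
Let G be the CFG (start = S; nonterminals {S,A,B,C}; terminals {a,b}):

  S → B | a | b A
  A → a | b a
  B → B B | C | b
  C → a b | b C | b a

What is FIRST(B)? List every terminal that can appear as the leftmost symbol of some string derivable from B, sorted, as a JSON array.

Compute FIRST by fixpoint:
iter 1:
  A via A→a: +{a}
  A via A→b a: +{b}
  B via B→b: +{b}
  C via C→a b: +{a}
  C via C→b C: +{b}
  S via S→B: +{b}
  S via S→a: +{a}
  S: {a,b}  A: {a,b}  B: {b}  C: {a,b}
iter 2:
  B via B→C: +{a}
  S: {a,b}  A: {a,b}  B: {a,b}  C: {a,b}
iter 3: done
  S: {a,b}  A: {a,b}  B: {a,b}  C: {a,b}

FIRST(B) = ["a", "b"]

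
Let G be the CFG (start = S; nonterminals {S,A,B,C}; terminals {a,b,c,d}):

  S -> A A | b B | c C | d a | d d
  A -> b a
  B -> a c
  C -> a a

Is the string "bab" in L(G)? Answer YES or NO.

CNF form of G:
  S -> A A | T0 B | T2 C | T3 T1 | T3 T3
  A -> T0 T1
  B -> T1 T2
  C -> T1 T1
  T0 -> b
  T1 -> a
  T2 -> c
  T3 -> d

Fill CYK table bottom-up:
  [0..0]={T0}  "b"  orig:{}
  [1..1]={T1}  "a"  orig:{}
  [2..2]={T0}  "b"  orig:{}
  [0..1]={A}  "ba"
  [1..2]=∅  "ab"
  [0..2]=∅  "bab"

S ∉ T[0,2] ⇒ NO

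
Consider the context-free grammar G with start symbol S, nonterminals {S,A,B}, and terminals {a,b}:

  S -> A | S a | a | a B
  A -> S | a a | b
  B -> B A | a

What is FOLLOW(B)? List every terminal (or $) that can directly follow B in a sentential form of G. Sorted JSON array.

Compute FIRST by fixpoint:
iter 1:
  A via A→a a: +{a}
  A via A→b: +{b}
  B via B→a: +{a}
  S via S→A: +{a,b}
  FIRST(S)={a,b}  FIRST(A)={a,b}  FIRST(B)={a}
iter 2: — fixpoint
  FIRST(S)={a,b}  FIRST(A)={a,b}  FIRST(B)={a}

FOLLOW iteration:
seed FOLLOW(S) with $
iter 1:
  B→B A: FOLLOW(B) ⊇ FIRST(A) = {a,b}; new: +{a,b}
  B→B A: FOLLOW(A) ⊇ FOLLOW(B) ⊇ {a,b}; new: +{a,b}
  S→A: FOLLOW(A) ⊇ FOLLOW(S) ⊇ {$}; new: +{$}
  S→S a: FOLLOW(S) ⊇ FIRST(a) = {a}; new: +{a}
  S→a B: FOLLOW(B) ⊇ FOLLOW(S) ⊇ {$,a}; new: +{$}
  FOLLOW[S]={$,a}  FOLLOW[A]={$,a,b}  FOLLOW[B]={$,a,b}
iter 2:
  A→S: FOLLOW(S) ⊇ FOLLOW(A) ⊇ {$,a,b}; new: +{b}
  FOLLOW[S]={$,a,b}  FOLLOW[A]={$,a,b}  FOLLOW[B]={$,a,b}
iter 3: (no change)
  FOLLOW[S]={$,a,b}  FOLLOW[A]={$,a,b}  FOLLOW[B]={$,a,b}

FOLLOW(B) = ["$", "a", "b"]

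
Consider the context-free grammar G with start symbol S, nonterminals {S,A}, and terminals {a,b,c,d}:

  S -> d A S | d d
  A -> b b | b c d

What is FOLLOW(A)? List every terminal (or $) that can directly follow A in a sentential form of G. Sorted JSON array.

FIRST sets, iterate to fixpoint:
round 1:
  A via A→b b: +{b}
  S via S→d A S: +{d}
  S: {d}  A: {b}
round 2: done
  S: {d}  A: {b}

FOLLOW iteration:
seed FOLLOW(S) with $
iter 1:
  S→d A S: FOLLOW(A) ⊇ FIRST(S) = {d}; new: +{d}
  FOLLOW[S]={$}  FOLLOW[A]={d}
iter 2: (no change)
  FOLLOW[S]={$}  FOLLOW[A]={d}

FOLLOW(A) = ["d"]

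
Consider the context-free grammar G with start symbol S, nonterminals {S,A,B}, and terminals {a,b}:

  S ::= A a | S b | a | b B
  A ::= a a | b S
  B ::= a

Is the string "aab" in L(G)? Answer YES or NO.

Convert to CNF:
  S -> A T0 | S T1 | T1 B | a
  A -> T0 T0 | T1 S
  B -> a
  T0 -> a
  T1 -> b

Fill CYK table bottom-up:
  [0..0]={B,S,T0}  "a"  orig:{B,S}
  [1..1]={B,S,T0}  "a"  orig:{B,S}
  [2..2]={T1}  "b"  orig:{}
  [0..1]={A}  "aa"
  [1..2]={S}  "ab"
  [0..2]=∅  "aab"

S ∉ T[0,2] ⇒ NO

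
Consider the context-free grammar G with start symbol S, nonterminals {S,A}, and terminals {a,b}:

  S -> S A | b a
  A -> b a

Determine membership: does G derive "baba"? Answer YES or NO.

Convert to CNF:
  S -> S A | T0 T1
  A -> T0 T1
  T0 -> b
  T1 -> a

CYK fill:
  T[0,0] 'b' = {T0}  orig:{}
  T[1,1] 'a' = {T1}  orig:{}
  T[2,2] 'b' = {T0}  orig:{}
  T[3,3] 'a' = {T1}  orig:{}
  T[0,1] 'ba' = {A,S}
  T[1,2] 'ab' = ∅
  T[2,3] 'ba' = {A,S}
  T[0,2] 'bab' = ∅
  T[1,3] 'aba' = ∅
  T[0,3] 'baba' = {S}

S ∈ T[0,3] ⇒ YES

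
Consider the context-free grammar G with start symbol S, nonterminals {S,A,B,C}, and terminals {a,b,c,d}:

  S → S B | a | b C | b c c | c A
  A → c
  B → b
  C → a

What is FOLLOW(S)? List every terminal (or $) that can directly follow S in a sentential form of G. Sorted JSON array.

Compute FIRST by fixpoint:
pass 1:
  A via A→c: +{c}
  B via B→b: +{b}
  C via C→a: +{a}
  S via S→a: +{a}
  S via S→b C: +{b}
  S via S→c A: +{c}
  S: {a,b,c}  A: {c}  B: {b}  C: {a}
pass 2: done
  S: {a,b,c}  A: {c}  B: {b}  C: {a}

FOLLOW sets:
seed FOLLOW(S) with $
round 1:
  S→S B: FOLLOW(S) ⊇ FIRST(B) = {b}; new: +{b}
  S→S B: FOLLOW(B) ⊇ FOLLOW(S) ⊇ {$,b}; new: +{$,b}
  S→b C: FOLLOW(C) ⊇ FOLLOW(S) ⊇ {$,b}; new: +{$,b}
  S→c A: FOLLOW(A) ⊇ FOLLOW(S) ⊇ {$,b}; new: +{$,b}
  FOLLOW(S)={$,b}  FOLLOW(A)={$,b}  FOLLOW(B)={$,b}  FOLLOW(C)={$,b}
round 2: (no change)
  FOLLOW(S)={$,b}  FOLLOW(A)={$,b}  FOLLOW(B)={$,b}  FOLLOW(C)={$,b}

FOLLOW(S) = ["$", "b"]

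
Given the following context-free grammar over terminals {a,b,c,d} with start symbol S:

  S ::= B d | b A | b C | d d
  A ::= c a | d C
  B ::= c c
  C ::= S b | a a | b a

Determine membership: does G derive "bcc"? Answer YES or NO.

Convert to CNF:
  S -> B T2 | T2 T2 | T3 A | T3 C
  A -> T0 T1 | T2 C
  B -> T0 T0
  C -> S T3 | T1 T1 | T3 T1
  T0 -> c
  T1 -> a
  T2 -> d
  T3 -> b

CYK fill:
  T[0,0] 'b' = {T3}  orig:{}
  T[1,1] 'c' = {T0}  orig:{}
  T[2,2] 'c' = {T0}  orig:{}
  T[0,1] 'bc' = ∅
  T[1,2] 'cc' = {B}
  T[0,2] 'bcc' = ∅

S ∉ T[0,2] ⇒ NO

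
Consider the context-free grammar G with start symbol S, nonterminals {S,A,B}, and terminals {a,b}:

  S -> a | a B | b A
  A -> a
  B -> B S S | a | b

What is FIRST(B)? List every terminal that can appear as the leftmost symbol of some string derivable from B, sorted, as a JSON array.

Compute FIRST by fixpoint:
iter 1:
  A via A→a: +{a}
  B via B→a: +{a}
  B via B→b: +{b}
  S via S→a: +{a}
  S via S→b A: +{b}
  S: {a,b}  A: {a}  B: {a,b}
iter 2: — fixpoint
  S: {a,b}  A: {a}  B: {a,b}

FIRST(B) = ["a", "b"]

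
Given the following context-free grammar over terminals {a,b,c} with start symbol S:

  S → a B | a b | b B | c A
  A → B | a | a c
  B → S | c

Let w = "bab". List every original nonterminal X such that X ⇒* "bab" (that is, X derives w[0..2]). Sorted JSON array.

Convert to CNF:
  S -> T0 B | T0 T1 | T1 B | T2 A
  A -> T0 B | T0 T1 | T0 T2 | T1 B | T2 A | a | c
  B -> T0 B | T0 T1 | T1 B | T2 A | c
  T0 -> a
  T1 -> b
  T2 -> c

Fill CYK table bottom-up, restricted to cells inside w[0..2]:
  cell(0,0) b: {T1}  orig:{}
  cell(1,1) a: {A,T0}  orig:{A}
  cell(2,2) b: {T1}  orig:{}
  cell(0,1) ba: ∅
  cell(1,2) ab: {A,B,S}
  cell(0,2) bab: {A,B,S}

Original NTs in T[0,2] deriving "bab": ["A", "B", "S"]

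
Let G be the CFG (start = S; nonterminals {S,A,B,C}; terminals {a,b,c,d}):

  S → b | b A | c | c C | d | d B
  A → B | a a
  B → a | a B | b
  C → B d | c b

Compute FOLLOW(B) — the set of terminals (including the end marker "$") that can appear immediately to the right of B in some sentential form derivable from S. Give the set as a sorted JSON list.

Compute FIRST by fixpoint:
[1]
  A via A→a a: +{a}
  B via B→a: +{a}
  B via B→b: +{b}
  C via C→B d: +{a,b}
  C via C→c b: +{c}
  S via S→b: +{b}
  S via S→c: +{c}
  S via S→d: +{d}
  S: {b,c,d}  A: {a}  B: {a,b}  C: {a,b,c}
[2]
  A via A→B: +{b}
  S: {b,c,d}  A: {a,b}  B: {a,b}  C: {a,b,c}
[3] (no change)
  S: {b,c,d}  A: {a,b}  B: {a,b}  C: {a,b,c}

Compute FOLLOW by fixpoint:
seed FOLLOW(S) with $
round 1:
  C→B d: FOLLOW(B) ⊇ FIRST(d) = {d}; new: +{d}
  S→b A: FOLLOW(A) ⊇ FOLLOW(S) ⊇ {$}; new: +{$}
  S→c C: FOLLOW(C) ⊇ FOLLOW(S) ⊇ {$}; new: +{$}
  S→d B: FOLLOW(B) ⊇ FOLLOW(S) ⊇ {$}; new: +{$}
  S: {$}  A: {$}  B: {$,d}  C: {$}
round 2: done
  S: {$}  A: {$}  B: {$,d}  C: {$}

FOLLOW(B) = ["$", "d"]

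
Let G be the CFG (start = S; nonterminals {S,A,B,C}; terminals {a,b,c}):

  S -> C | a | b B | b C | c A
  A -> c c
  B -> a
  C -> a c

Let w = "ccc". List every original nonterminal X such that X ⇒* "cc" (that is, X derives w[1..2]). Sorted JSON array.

CNF form of G:
  S -> T0 A | T1 T0 | T2 B | T2 C | a
  A -> T0 T0
  B -> a
  C -> T1 T0
  T0 -> c
  T1 -> a
  T2 -> b

CYK table (by increasing span) (cells [i..j] with 1 ≤ i ≤ j ≤ 2 only):
  [1..1]={T0}  "c"  orig:{}
  [2..2]={T0}  "c"  orig:{}
  [1..2]={A}  "cc"

Original NTs in T[1,2] deriving "cc": ["A"]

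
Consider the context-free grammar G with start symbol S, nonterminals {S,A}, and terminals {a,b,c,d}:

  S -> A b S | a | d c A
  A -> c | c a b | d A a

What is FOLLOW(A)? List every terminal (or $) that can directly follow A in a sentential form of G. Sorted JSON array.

FIRST iteration:
round 1:
  A via A→c: +{c}
  A via A→d A a: +{d}
  S via S→A b S: +{c,d}
  S via S→a: +{a}
  FIRST(S)={a,c,d}  FIRST(A)={c,d}
round 2: (no change)
  FIRST(S)={a,c,d}  FIRST(A)={c,d}

FOLLOW sets:
initialize: $ ∈ FOLLOW(S)
round 1:
  A→d A a: FOLLOW(A) ⊇ FIRST(a) = {a}; new: +{a}
  S→A b S: FOLLOW(A) ⊇ FIRST(b) = {b}; new: +{b}
  S→d c A: FOLLOW(A) ⊇ FOLLOW(S) ⊇ {$}; new: +{$}
  S: {$}  A: {$,a,b}
round 2: (stable)
  S: {$}  A: {$,a,b}

FOLLOW(A) = ["$", "a", "b"]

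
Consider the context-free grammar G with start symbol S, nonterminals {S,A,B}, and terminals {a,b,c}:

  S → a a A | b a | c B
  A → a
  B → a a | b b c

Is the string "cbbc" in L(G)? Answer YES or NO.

CNF form of G:
  S -> T0 X4 | T1 T0 | T2 B
  A -> a
  B -> T0 T0 | T1 X3
  T0 -> a
  T1 -> b
  T2 -> c
  X3 -> T1 T2
  X4 -> T0 A

Fill CYK table bottom-up:
  [0..0]={T2}  "c"  orig:{}
  [1..1]={T1}  "b"  orig:{}
  [2..2]={T1}  "b"  orig:{}
  [3..3]={T2}  "c"  orig:{}
  [0..1]=∅  "cb"
  [1..2]=∅  "bb"
  [2..3]={X3}  "bc"  orig:{}
  [0..2]=∅  "cbb"
  [1..3]={B}  "bbc"
  [0..3]={S}  "cbbc"

S ∈ T[0,3] ⇒ YES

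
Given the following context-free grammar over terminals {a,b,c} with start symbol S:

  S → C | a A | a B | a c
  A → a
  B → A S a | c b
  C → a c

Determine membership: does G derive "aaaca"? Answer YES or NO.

Convert to CNF:
  S -> T0 A | T0 B | T0 T1
  A -> a
  B -> A X3 | T1 T2
  C -> T0 T1
  T0 -> a
  T1 -> c
  T2 -> b
  X3 -> S T0

CYK table (by increasing span):
  [0..0]={A,T0}  "a"  orig:{A}
  [1..1]={A,T0}  "a"  orig:{A}
  [2..2]={A,T0}  "a"  orig:{A}
  [3..3]={T1}  "c"  orig:{}
  [4..4]={A,T0}  "a"  orig:{A}
  [0..1]={S}  "aa"
  [1..2]={S}  "aa"
  [2..3]={C,S}  "ac"
  [3..4]=∅  "ca"
  [0..2]={X3}  "aaa"  orig:{}
  [1..3]=∅  "aac"
  [2..4]={X3}  "aca"  orig:{}
  [0..3]=∅  "aaac"
  [1..4]={B}  "aaca"
  [0..4]={S}  "aaaca"

S ∈ T[0,4] ⇒ YES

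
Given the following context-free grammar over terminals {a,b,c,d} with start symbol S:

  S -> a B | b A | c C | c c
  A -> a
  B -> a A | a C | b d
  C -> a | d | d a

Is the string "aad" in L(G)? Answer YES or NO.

Convert to CNF:
  S -> T0 B | T1 A | T3 C | T3 T3
  A -> a
  B -> T0 A | T0 C | T1 T2
  C -> T2 T0 | a | d
  T0 -> a
  T1 -> b
  T2 -> d
  T3 -> c

CYK fill:
  [0..0]={A,C,T0}  "a"  orig:{A,C}
  [1..1]={A,C,T0}  "a"  orig:{A,C}
  [2..2]={C,T2}  "d"  orig:{C}
  [0..1]={B}  "aa"
  [1..2]={B}  "ad"
  [0..2]={S}  "aad"

S ∈ T[0,2] ⇒ YES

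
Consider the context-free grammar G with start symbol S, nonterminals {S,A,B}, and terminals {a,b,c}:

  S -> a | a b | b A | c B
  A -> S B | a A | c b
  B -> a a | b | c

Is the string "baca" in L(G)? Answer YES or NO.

Convert to CNF:
  S -> T0 T2 | T1 B | T2 A | a
  A -> S B | T0 A | T1 T2
  B -> T0 T0 | b | c
  T0 -> a
  T1 -> c
  T2 -> b

Fill CYK table bottom-up:
  cell(0,0) b: {B,T2}  orig:{B}
  cell(1,1) a: {S,T0}  orig:{S}
  cell(2,2) c: {B,T1}  orig:{B}
  cell(3,3) a: {S,T0}  orig:{S}
  cell(0,1) ba: ∅
  cell(1,2) ac: {A}
  cell(2,3) ca: ∅
  cell(0,2) bac: {S}
  cell(1,3) aca: ∅
  cell(0,3) baca: ∅

S ∉ T[0,3] ⇒ NO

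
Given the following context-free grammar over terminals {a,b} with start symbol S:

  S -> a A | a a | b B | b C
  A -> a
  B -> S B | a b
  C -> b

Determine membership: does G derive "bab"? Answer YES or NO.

Convert to CNF:
  S -> T0 A | T0 T0 | T1 B | T1 C
  A -> a
  B -> S B | T0 T1
  C -> b
  T0 -> a
  T1 -> b

Fill CYK table bottom-up:
  T[0,0] 'b' = {C,T1}  orig:{C}
  T[1,1] 'a' = {A,T0}  orig:{A}
  T[2,2] 'b' = {C,T1}  orig:{C}
  T[0,1] 'ba' = ∅
  T[1,2] 'ab' = {B}
  T[0,2] 'bab' = {S}

S ∈ T[0,2] ⇒ YES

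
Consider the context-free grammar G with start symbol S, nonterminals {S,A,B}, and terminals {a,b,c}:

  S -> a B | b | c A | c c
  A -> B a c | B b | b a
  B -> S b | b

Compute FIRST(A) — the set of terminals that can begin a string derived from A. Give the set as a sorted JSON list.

FIRST iteration:
pass 1:
  A via A→b a: +{b}
  B via B→b: +{b}
  S via S→a B: +{a}
  S via S→b: +{b}
  S via S→c A: +{c}
  FIRST(S)={a,b,c}  FIRST(A)={b}  FIRST(B)={b}
pass 2:
  B via B→S b: +{a,c}
  FIRST(S)={a,b,c}  FIRST(A)={b}  FIRST(B)={a,b,c}
pass 3:
  A via A→B a c: +{a,c}
  FIRST(S)={a,b,c}  FIRST(A)={a,b,c}  FIRST(B)={a,b,c}
pass 4: done
  FIRST(S)={a,b,c}  FIRST(A)={a,b,c}  FIRST(B)={a,b,c}

FIRST(A) = ["a", "b", "c"]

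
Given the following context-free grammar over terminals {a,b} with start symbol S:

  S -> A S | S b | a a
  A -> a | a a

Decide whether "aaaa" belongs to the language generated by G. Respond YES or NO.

CNF form of G:
  S -> A S | S T1 | T0 T0
  A -> T0 T0 | a
  T0 -> a
  T1 -> b

CYK table (by increasing span):
  cell(0,0) a: {A,T0}  orig:{A}
  cell(1,1) a: {A,T0}  orig:{A}
  cell(2,2) a: {A,T0}  orig:{A}
  cell(3,3) a: {A,T0}  orig:{A}
  cell(0,1) aa: {A,S}
  cell(1,2) aa: {A,S}
  cell(2,3) aa: {A,S}
  cell(0,2) aaa: {S}
  cell(1,3) aaa: {S}
  cell(0,3) aaaa: {S}

S ∈ T[0,3] ⇒ YES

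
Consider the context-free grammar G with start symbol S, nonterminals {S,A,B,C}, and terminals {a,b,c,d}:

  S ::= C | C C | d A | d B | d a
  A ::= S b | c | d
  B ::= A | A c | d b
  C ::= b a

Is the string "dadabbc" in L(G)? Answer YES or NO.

Convert to CNF:
  S -> C C | T0 T3 | T2 A | T2 B | T2 T3
  A -> S T0 | c | d
  B -> A T1 | S T0 | T2 T0 | c | d
  C -> T0 T3
  T0 -> b
  T1 -> c
  T2 -> d
  T3 -> a

CYK fill:
  [0..0]={A,B,T2}  "d"  orig:{A,B}
  [1..1]={T3}  "a"  orig:{}
  [2..2]={A,B,T2}  "d"  orig:{A,B}
  [3..3]={T3}  "a"  orig:{}
  [4..4]={T0}  "b"  orig:{}
  [5..5]={T0}  "b"  orig:{}
  [6..6]={A,B,T1}  "c"  orig:{A,B}
  [0..1]={S}  "da"
  [1..2]=∅  "ad"
  [2..3]={S}  "da"
  [3..4]=∅  "ab"
  [4..5]=∅  "bb"
  [5..6]=∅  "bc"
  [0..2]=∅  "dad"
  [1..3]=∅  "ada"
  [2..4]={A,B}  "dab"
  [3..5]=∅  "abb"
  [4..6]=∅  "bbc"
  [0..3]=∅  "dada"
  [1..4]=∅  "adab"
  [2..5]=∅  "dabb"
  [3..6]=∅  "abbc"
  [0..4]=∅  "dadab"
  [1..5]=∅  "adabb"
  [2..6]=∅  "dabbc"
  [0..5]=∅  "dadabb"
  [1..6]=∅  "adabbc"
  [0..6]=∅  "dadabbc"

S ∉ T[0,6] ⇒ NO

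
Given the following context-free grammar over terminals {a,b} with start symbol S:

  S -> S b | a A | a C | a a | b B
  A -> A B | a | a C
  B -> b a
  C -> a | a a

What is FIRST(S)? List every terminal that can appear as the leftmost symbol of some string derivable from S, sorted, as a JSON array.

FIRST sets, iterate to fixpoint:
round 1:
  A via A→a: +{a}
  B via B→b a: +{b}
  C via C→a: +{a}
  S via S→a A: +{a}
  S via S→b B: +{b}
  S: {a,b}  A: {a}  B: {b}  C: {a}
round 2: (no change)
  S: {a,b}  A: {a}  B: {b}  C: {a}

FIRST(S) = ["a", "b"]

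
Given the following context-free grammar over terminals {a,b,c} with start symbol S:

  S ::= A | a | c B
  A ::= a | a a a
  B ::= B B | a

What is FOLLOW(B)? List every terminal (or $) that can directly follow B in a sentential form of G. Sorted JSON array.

FIRST iteration:
round 1:
  A via A→a: +{a}
  B via B→a: +{a}
  S via S→A: +{a}
  S via S→c B: +{c}
  FIRST(S)={a,c}  FIRST(A)={a}  FIRST(B)={a}
round 2: (no change)
  FIRST(S)={a,c}  FIRST(A)={a}  FIRST(B)={a}

Compute FOLLOW by fixpoint:
seed FOLLOW(S) with $
[1]
  B→B B: FOLLOW(B) ⊇ FIRST(B) = {a}; new: +{a}
  S→A: FOLLOW(A) ⊇ FOLLOW(S) ⊇ {$}; new: +{$}
  S→c B: FOLLOW(B) ⊇ FOLLOW(S) ⊇ {$}; new: +{$}
  FOLLOW[S]={$}  FOLLOW[A]={$}  FOLLOW[B]={$,a}
[2] done
  FOLLOW[S]={$}  FOLLOW[A]={$}  FOLLOW[B]={$,a}

FOLLOW(B) = ["$", "a"]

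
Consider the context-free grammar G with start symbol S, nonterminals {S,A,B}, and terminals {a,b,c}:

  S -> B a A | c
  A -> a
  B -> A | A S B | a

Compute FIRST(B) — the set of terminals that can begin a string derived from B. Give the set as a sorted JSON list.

Compute FIRST by fixpoint:
[1]
  A via A→a: +{a}
  B via B→A: +{a}
  S via S→B a A: +{a}
  S via S→c: +{c}
  FIRST[S]={a,c}  FIRST[A]={a}  FIRST[B]={a}
[2] — fixpoint
  FIRST[S]={a,c}  FIRST[A]={a}  FIRST[B]={a}

FIRST(B) = ["a"]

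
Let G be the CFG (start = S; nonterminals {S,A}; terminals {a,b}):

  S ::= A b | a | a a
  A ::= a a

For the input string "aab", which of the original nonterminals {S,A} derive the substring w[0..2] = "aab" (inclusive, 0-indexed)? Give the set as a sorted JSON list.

CNF form of G:
  S -> A T1 | T0 T0 | a
  A -> T0 T0
  T0 -> a
  T1 -> b

Fill CYK table bottom-up — only the sub-triangle for w[0..2]:
  T[0,0] 'a' = {S,T0}  orig:{S}
  T[1,1] 'a' = {S,T0}  orig:{S}
  T[2,2] 'b' = {T1}  orig:{}
  T[0,1] 'aa' = {A,S}
  T[1,2] 'ab' = ∅
  T[0,2] 'aab' = {S}

Original NTs in T[0,2] deriving "aab": ["S"]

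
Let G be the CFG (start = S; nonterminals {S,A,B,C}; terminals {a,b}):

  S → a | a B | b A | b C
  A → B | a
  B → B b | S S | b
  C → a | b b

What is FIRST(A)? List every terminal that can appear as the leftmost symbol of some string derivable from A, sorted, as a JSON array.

FIRST sets, iterate to fixpoint:
iter 1:
  A via A→a: +{a}
  B via B→b: +{b}
  C via C→a: +{a}
  C via C→b b: +{b}
  S via S→a: +{a}
  S via S→b A: +{b}
  FIRST(S)={a,b}  FIRST(A)={a}  FIRST(B)={b}  FIRST(C)={a,b}
iter 2:
  A via A→B: +{b}
  B via B→S S: +{a}
  FIRST(S)={a,b}  FIRST(A)={a,b}  FIRST(B)={a,b}  FIRST(C)={a,b}
iter 3: (no change)
  FIRST(S)={a,b}  FIRST(A)={a,b}  FIRST(B)={a,b}  FIRST(C)={a,b}

FIRST(A) = ["a", "b"]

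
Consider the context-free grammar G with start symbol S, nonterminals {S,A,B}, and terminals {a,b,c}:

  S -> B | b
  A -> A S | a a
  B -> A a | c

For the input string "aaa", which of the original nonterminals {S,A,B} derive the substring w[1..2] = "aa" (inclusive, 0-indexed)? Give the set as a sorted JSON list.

CNF form of G:
  S -> A T0 | b | c
  A -> A S | T0 T0
  B -> A T0 | c
  T0 -> a

CYK table (by increasing span), restricted to cells inside w[1..2]:
  [1..1]={T0}  "a"  orig:{}
  [2..2]={T0}  "a"  orig:{}
  [1..2]={A}  "aa"

Original NTs in T[1,2] deriving "aa": ["A"]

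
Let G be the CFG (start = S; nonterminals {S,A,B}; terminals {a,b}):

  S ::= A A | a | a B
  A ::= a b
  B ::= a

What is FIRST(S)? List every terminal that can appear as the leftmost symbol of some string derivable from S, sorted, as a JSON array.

FIRST sets, iterate to fixpoint:
[1]
  A via A→a b: +{a}
  B via B→a: +{a}
  S via S→A A: +{a}
  FIRST[S]={a}  FIRST[A]={a}  FIRST[B]={a}
[2] done
  FIRST[S]={a}  FIRST[A]={a}  FIRST[B]={a}

FIRST(S) = ["a"]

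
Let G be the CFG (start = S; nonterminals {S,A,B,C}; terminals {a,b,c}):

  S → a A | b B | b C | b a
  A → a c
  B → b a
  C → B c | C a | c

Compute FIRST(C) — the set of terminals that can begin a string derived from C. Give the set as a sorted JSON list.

FIRST iteration:
[1]
  A via A→a c: +{a}
  B via B→b a: +{b}
  C via C→B c: +{b}
  C via C→c: +{c}
  S via S→a A: +{a}
  S via S→b B: +{b}
  FIRST(S)={a,b}  FIRST(A)={a}  FIRST(B)={b}  FIRST(C)={b,c}
[2] done
  FIRST(S)={a,b}  FIRST(A)={a}  FIRST(B)={b}  FIRST(C)={b,c}

FIRST(C) = ["b", "c"]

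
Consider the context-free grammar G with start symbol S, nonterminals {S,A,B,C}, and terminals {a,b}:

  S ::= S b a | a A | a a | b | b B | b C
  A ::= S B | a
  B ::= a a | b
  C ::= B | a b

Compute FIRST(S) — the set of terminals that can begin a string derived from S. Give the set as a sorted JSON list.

Compute FIRST by fixpoint:
round 1:
  A via A→a: +{a}
  B via B→a a: +{a}
  B via B→b: +{b}
  C via C→B: +{a,b}
  S via S→a A: +{a}
  S via S→b: +{b}
  FIRST[S]={a,b}  FIRST[A]={a}  FIRST[B]={a,b}  FIRST[C]={a,b}
round 2:
  A via A→S B: +{b}
  FIRST[S]={a,b}  FIRST[A]={a,b}  FIRST[B]={a,b}  FIRST[C]={a,b}
round 3: — fixpoint
  FIRST[S]={a,b}  FIRST[A]={a,b}  FIRST[B]={a,b}  FIRST[C]={a,b}

FIRST(S) = ["a", "b"]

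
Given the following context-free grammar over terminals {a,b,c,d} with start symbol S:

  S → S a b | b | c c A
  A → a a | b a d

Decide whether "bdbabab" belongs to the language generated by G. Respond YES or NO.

CNF form of G:
  S -> S X5 | T3 X6 | b
  A -> T0 T0 | T1 X4
  T0 -> a
  T1 -> b
  T2 -> d
  T3 -> c
  X4 -> T0 T2
  X5 -> T0 T1
  X6 -> T3 A

CYK fill:
  T[0,0] 'b' = {S,T1}  orig:{S}
  T[1,1] 'd' = {T2}  orig:{}
  T[2,2] 'b' = {S,T1}  orig:{S}
  T[3,3] 'a' = {T0}  orig:{}
  T[4,4] 'b' = {S,T1}  orig:{S}
  T[5,5] 'a' = {T0}  orig:{}
  T[6,6] 'b' = {S,T1}  orig:{S}
  T[0,1] 'bd' = ∅
  T[1,2] 'db' = ∅
  T[2,3] 'ba' = ∅
  T[3,4] 'ab' = {X5}  orig:{}
  T[4,5] 'ba' = ∅
  T[5,6] 'ab' = {X5}  orig:{}
  T[0,2] 'bdb' = ∅
  T[1,3] 'dba' = ∅
  T[2,4] 'bab' = {S}
  T[3,5] 'aba' = ∅
  T[4,6] 'bab' = {S}
  T[0,3] 'bdba' = ∅
  T[1,4] 'dbab' = ∅
  T[2,5] 'baba' = ∅
  T[3,6] 'abab' = ∅
  T[0,4] 'bdbab' = ∅
  T[1,5] 'dbaba' = ∅
  T[2,6] 'babab' = {S}
  T[0,5] 'bdbaba' = ∅
  T[1,6] 'dbabab' = ∅
  T[0,6] 'bdbabab' = ∅

S ∉ T[0,6] ⇒ NO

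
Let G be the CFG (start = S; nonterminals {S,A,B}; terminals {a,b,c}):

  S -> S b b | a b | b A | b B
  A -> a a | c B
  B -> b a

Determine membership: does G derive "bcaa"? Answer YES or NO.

Convert to CNF:
  S -> S X3 | T0 T2 | T2 A | T2 B
  A -> T0 T0 | T1 B
  B -> T2 T0
  T0 -> a
  T1 -> c
  T2 -> b
  X3 -> T2 T2

CYK fill:
  cell(0,0) b: {T2}  orig:{}
  cell(1,1) c: {T1}  orig:{}
  cell(2,2) a: {T0}  orig:{}
  cell(3,3) a: {T0}  orig:{}
  cell(0,1) bc: ∅
  cell(1,2) ca: ∅
  cell(2,3) aa: {A}
  cell(0,2) bca: ∅
  cell(1,3) caa: ∅
  cell(0,3) bcaa: ∅

S ∉ T[0,3] ⇒ NO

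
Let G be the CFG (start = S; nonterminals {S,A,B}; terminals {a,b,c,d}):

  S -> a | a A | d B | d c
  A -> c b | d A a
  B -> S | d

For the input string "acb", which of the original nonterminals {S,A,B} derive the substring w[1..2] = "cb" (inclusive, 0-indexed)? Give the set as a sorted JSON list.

Convert to CNF:
  S -> T2 B | T2 T0 | T3 A | a
  A -> T0 T1 | T2 X4
  B -> T2 B | T2 T0 | T3 A | a | d
  T0 -> c
  T1 -> b
  T2 -> d
  T3 -> a
  X4 -> A T3

CYK table (by increasing span) (cells [i..j] with 1 ≤ i ≤ j ≤ 2 only):
  cell(1,1) c: {T0}  orig:{}
  cell(2,2) b: {T1}  orig:{}
  cell(1,2) cb: {A}

Original NTs in T[1,2] deriving "cb": ["A"]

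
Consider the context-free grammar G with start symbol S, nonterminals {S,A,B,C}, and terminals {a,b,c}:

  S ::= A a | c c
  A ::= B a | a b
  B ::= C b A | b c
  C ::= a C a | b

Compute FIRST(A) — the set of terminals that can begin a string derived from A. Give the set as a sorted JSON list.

FIRST iteration:
round 1:
  A via A→a b: +{a}
  B via B→b c: +{b}
  C via C→a C a: +{a}
  C via C→b: +{b}
  S via S→A a: +{a}
  S via S→c c: +{c}
  FIRST(S)={a,c}  FIRST(A)={a}  FIRST(B)={b}  FIRST(C)={a,b}
round 2:
  A via A→B a: +{b}
  B via B→C b A: +{a}
  S via S→A a: +{b}
  FIRST(S)={a,b,c}  FIRST(A)={a,b}  FIRST(B)={a,b}  FIRST(C)={a,b}
round 3: done
  FIRST(S)={a,b,c}  FIRST(A)={a,b}  FIRST(B)={a,b}  FIRST(C)={a,b}

FIRST(A) = ["a", "b"]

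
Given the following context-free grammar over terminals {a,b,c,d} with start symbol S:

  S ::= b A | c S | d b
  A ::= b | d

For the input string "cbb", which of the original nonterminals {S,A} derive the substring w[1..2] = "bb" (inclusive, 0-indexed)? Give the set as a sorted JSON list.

CNF form of G:
  S -> T0 A | T1 S | T2 T0
  A -> b | d
  T0 -> b
  T1 -> c
  T2 -> d

Fill CYK table bottom-up — only the sub-triangle for w[1..2]:
  [1..1]={A,T0}  "b"  orig:{A}
  [2..2]={A,T0}  "b"  orig:{A}
  [1..2]={S}  "bb"

Original NTs in T[1,2] deriving "bb": ["S"]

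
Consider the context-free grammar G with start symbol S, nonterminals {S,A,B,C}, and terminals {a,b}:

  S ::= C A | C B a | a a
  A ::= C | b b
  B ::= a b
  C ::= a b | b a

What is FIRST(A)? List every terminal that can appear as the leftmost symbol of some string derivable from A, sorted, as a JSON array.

FIRST iteration:
[1]
  A via A→b b: +{b}
  B via B→a b: +{a}
  C via C→a b: +{a}
  C via C→b a: +{b}
  S via S→C A: +{a,b}
  FIRST[S]={a,b}  FIRST[A]={b}  FIRST[B]={a}  FIRST[C]={a,b}
[2]
  A via A→C: +{a}
  FIRST[S]={a,b}  FIRST[A]={a,b}  FIRST[B]={a}  FIRST[C]={a,b}
[3] (stable)
  FIRST[S]={a,b}  FIRST[A]={a,b}  FIRST[B]={a}  FIRST[C]={a,b}

FIRST(A) = ["a", "b"]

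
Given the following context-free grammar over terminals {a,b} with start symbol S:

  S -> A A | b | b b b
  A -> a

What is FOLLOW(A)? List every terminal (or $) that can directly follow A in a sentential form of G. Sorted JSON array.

FIRST iteration:
round 1:
  A via A→a: +{a}
  S via S→A A: +{a}
  S via S→b: +{b}
  S: {a,b}  A: {a}
round 2: (stable)
  S: {a,b}  A: {a}

FOLLOW iteration:
seed FOLLOW(S) with $
round 1:
  S→A A: FOLLOW(A) ⊇ FIRST(A) = {a}; new: +{a}
  S→A A: FOLLOW(A) ⊇ FOLLOW(S) ⊇ {$}; new: +{$}
  S: {$}  A: {$,a}
round 2: (no change)
  S: {$}  A: {$,a}

FOLLOW(A) = ["$", "a"]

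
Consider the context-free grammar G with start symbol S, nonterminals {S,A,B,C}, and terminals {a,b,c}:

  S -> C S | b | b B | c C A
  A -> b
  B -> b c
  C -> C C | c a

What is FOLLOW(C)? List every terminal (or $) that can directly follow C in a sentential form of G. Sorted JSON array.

FIRST iteration:
[1]
  A via A→b: +{b}
  B via B→b c: +{b}
  C via C→c a: +{c}
  S via S→C S: +{c}
  S via S→b: +{b}
  FIRST[S]={b,c}  FIRST[A]={b}  FIRST[B]={b}  FIRST[C]={c}
[2] (stable)
  FIRST[S]={b,c}  FIRST[A]={b}  FIRST[B]={b}  FIRST[C]={c}

FOLLOW sets:
initialize: $ ∈ FOLLOW(S)
round 1:
  C→C C: FOLLOW(C) ⊇ FIRST(C) = {c}; new: +{c}
  S→C S: FOLLOW(C) ⊇ FIRST(S) = {b,c}; new: +{b}
  S→b B: FOLLOW(B) ⊇ FOLLOW(S) ⊇ {$}; new: +{$}
  S→c C A: FOLLOW(A) ⊇ FOLLOW(S) ⊇ {$}; new: +{$}
  FOLLOW(S)={$}  FOLLOW(A)={$}  FOLLOW(B)={$}  FOLLOW(C)={b,c}
round 2: (no change)
  FOLLOW(S)={$}  FOLLOW(A)={$}  FOLLOW(B)={$}  FOLLOW(C)={b,c}

FOLLOW(C) = ["b", "c"]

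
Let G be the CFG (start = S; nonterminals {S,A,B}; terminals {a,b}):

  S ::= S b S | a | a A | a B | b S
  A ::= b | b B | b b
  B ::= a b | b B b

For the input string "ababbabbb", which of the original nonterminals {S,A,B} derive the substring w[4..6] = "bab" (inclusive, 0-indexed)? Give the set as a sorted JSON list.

CNF form of G:
  S -> S X3 | T0 S | T1 A | T1 B | a
  A -> T0 B | T0 T0 | b
  B -> T0 X2 | T1 T0
  T0 -> b
  T1 -> a
  X2 -> B T0
  X3 -> T0 S

CYK fill, restricted to cells inside w[4..6]:
  cell(4,4) b: {A,T0}  orig:{A}
  cell(5,5) a: {S,T1}  orig:{S}
  cell(6,6) b: {A,T0}  orig:{A}
  cell(4,5) ba: {S,X3}  orig:{S}
  cell(5,6) ab: {B,S}
  cell(4,6) bab: {A,S,X3}  orig:{A,S}

Original NTs in T[4,6] deriving "bab": ["A", "S"]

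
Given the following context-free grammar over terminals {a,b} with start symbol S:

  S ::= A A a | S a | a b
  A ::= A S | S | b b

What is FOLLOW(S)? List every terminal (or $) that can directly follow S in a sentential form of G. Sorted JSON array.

FIRST iteration:
round 1:
  A via A→b b: +{b}
  S via S→A A a: +{b}
  S via S→a b: +{a}
  FIRST[S]={a,b}  FIRST[A]={b}
round 2:
  A via A→S: +{a}
  FIRST[S]={a,b}  FIRST[A]={a,b}
round 3: — fixpoint
  FIRST[S]={a,b}  FIRST[A]={a,b}

Compute FOLLOW by fixpoint:
initialize: $ ∈ FOLLOW(S)
round 1:
  A→A S: FOLLOW(A) ⊇ FIRST(S) = {a,b}; new: +{a,b}
  A→A S: FOLLOW(S) ⊇ FOLLOW(A) ⊇ {a,b}; new: +{a,b}
  S: {$,a,b}  A: {a,b}
round 2: done
  S: {$,a,b}  A: {a,b}

FOLLOW(S) = ["$", "a", "b"]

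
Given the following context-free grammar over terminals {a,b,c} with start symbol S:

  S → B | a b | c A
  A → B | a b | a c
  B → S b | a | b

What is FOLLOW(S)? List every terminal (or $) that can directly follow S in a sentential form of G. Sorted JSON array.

FIRST sets, iterate to fixpoint:
pass 1:
  A via A→a b: +{a}
  B via B→a: +{a}
  B via B→b: +{b}
  S via S→B: +{a,b}
  S via S→c A: +{c}
  S: {a,b,c}  A: {a}  B: {a,b}
pass 2:
  A via A→B: +{b}
  B via B→S b: +{c}
  S: {a,b,c}  A: {a,b}  B: {a,b,c}
pass 3:
  A via A→B: +{c}
  S: {a,b,c}  A: {a,b,c}  B: {a,b,c}
pass 4: — fixpoint
  S: {a,b,c}  A: {a,b,c}  B: {a,b,c}

FOLLOW iteration:
initialize: $ ∈ FOLLOW(S)
iter 1:
  B→S b: FOLLOW(S) ⊇ FIRST(b) = {b}; new: +{b}
  S→B: FOLLOW(B) ⊇ FOLLOW(S) ⊇ {$,b}; new: +{$,b}
  S→c A: FOLLOW(A) ⊇ FOLLOW(S) ⊇ {$,b}; new: +{$,b}
  FOLLOW[S]={$,b}  FOLLOW[A]={$,b}  FOLLOW[B]={$,b}
iter 2: (stable)
  FOLLOW[S]={$,b}  FOLLOW[A]={$,b}  FOLLOW[B]={$,b}

FOLLOW(S) = ["$", "b"]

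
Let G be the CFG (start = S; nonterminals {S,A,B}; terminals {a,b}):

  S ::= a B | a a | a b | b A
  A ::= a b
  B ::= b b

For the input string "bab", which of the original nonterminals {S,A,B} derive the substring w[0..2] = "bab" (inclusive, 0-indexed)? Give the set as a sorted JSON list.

Convert to CNF:
  S -> T0 B | T0 T0 | T0 T1 | T1 A
  A -> T0 T1
  B -> T1 T1
  T0 -> a
  T1 -> b

CYK fill — only the sub-triangle for w[0..2]:
  cell(0,0) b: {T1}  orig:{}
  cell(1,1) a: {T0}  orig:{}
  cell(2,2) b: {T1}  orig:{}
  cell(0,1) ba: ∅
  cell(1,2) ab: {A,S}
  cell(0,2) bab: {S}

Original NTs in T[0,2] deriving "bab": ["S"]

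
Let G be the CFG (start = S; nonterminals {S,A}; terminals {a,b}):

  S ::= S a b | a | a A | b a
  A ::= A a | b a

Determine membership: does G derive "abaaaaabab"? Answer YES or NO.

CNF form of G:
  S -> S X2 | T0 A | T1 T0 | a
  A -> A T0 | T1 T0
  T0 -> a
  T1 -> b
  X2 -> T0 T1

CYK table (by increasing span):
  cell(0,0) a: {S,T0}  orig:{S}
  cell(1,1) b: {T1}  orig:{}
  cell(2,2) a: {S,T0}  orig:{S}
  cell(3,3) a: {S,T0}  orig:{S}
  cell(4,4) a: {S,T0}  orig:{S}
  cell(5,5) a: {S,T0}  orig:{S}
  cell(6,6) a: {S,T0}  orig:{S}
  cell(7,7) b: {T1}  orig:{}
  cell(8,8) a: {S,T0}  orig:{S}
  cell(9,9) b: {T1}  orig:{}
  cell(0,1) ab: {X2}  orig:{}
  cell(1,2) ba: {A,S}
  cell(2,3) aa: ∅
  cell(3,4) aa: ∅
  cell(4,5) aa: ∅
  cell(5,6) aa: ∅
  cell(6,7) ab: {X2}  orig:{}
  cell(7,8) ba: {A,S}
  cell(8,9) ab: {X2}  orig:{}
  cell(0,2) aba: {S}
  cell(1,3) baa: {A}
  cell(2,4) aaa: ∅
  cell(3,5) aaa: ∅
  cell(4,6) aaa: ∅
  cell(5,7) aab: {S}
  cell(6,8) aba: {S}
  cell(7,9) bab: ∅
  cell(0,3) abaa: {S}
  cell(1,4) baaa: {A}
  cell(2,5) aaaa: ∅
  cell(3,6) aaaa: ∅
  cell(4,7) aaab: ∅
  cell(5,8) aaba: ∅
  cell(6,9) abab: ∅
  cell(0,4) abaaa: {S}
  cell(1,5) baaaa: {A}
  cell(2,6) aaaaa: ∅
  cell(3,7) aaaab: ∅
  cell(4,8) aaaba: ∅
  cell(5,9) aabab: {S}
  cell(0,5) abaaaa: {S}
  cell(1,6) baaaaa: {A}
  cell(2,7) aaaaab: ∅
  cell(3,8) aaaaba: ∅
  cell(4,9) aaabab: ∅
  cell(0,6) abaaaaa: {S}
  cell(1,7) baaaaab: ∅
  cell(2,8) aaaaaba: ∅
  cell(3,9) aaaabab: ∅
  cell(0,7) abaaaaab: {S}
  cell(1,8) baaaaaba: ∅
  cell(2,9) aaaaabab: ∅
  cell(0,8) abaaaaaba: ∅
  cell(1,9) baaaaabab: ∅
  cell(0,9) abaaaaabab: {S}

S ∈ T[0,9] ⇒ YES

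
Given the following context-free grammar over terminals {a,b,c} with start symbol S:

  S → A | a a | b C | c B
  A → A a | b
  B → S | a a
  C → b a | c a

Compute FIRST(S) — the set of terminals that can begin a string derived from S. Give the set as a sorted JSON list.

FIRST sets, iterate to fixpoint:
round 1:
  A via A→b: +{b}
  B via B→a a: +{a}
  C via C→b a: +{b}
  C via C→c a: +{c}
  S via S→A: +{b}
  S via S→a a: +{a}
  S via S→c B: +{c}
  FIRST(S)={a,b,c}  FIRST(A)={b}  FIRST(B)={a}  FIRST(C)={b,c}
round 2:
  B via B→S: +{b,c}
  FIRST(S)={a,b,c}  FIRST(A)={b}  FIRST(B)={a,b,c}  FIRST(C)={b,c}
round 3: (no change)
  FIRST(S)={a,b,c}  FIRST(A)={b}  FIRST(B)={a,b,c}  FIRST(C)={b,c}

FIRST(S) = ["a", "b", "c"]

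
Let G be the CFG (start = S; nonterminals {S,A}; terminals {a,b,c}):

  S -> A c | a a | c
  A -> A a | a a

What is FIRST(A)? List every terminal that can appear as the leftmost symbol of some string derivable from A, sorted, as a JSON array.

FIRST iteration:
iter 1:
  A via A→a a: +{a}
  S via S→A c: +{a}
  S via S→c: +{c}
  FIRST(S)={a,c}  FIRST(A)={a}
iter 2: (no change)
  FIRST(S)={a,c}  FIRST(A)={a}

FIRST(A) = ["a"]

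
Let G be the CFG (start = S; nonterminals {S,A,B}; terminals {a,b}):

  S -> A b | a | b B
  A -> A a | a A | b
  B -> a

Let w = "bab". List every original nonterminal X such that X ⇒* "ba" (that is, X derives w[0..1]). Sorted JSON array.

CNF form of G:
  S -> A T1 | T1 B | a
  A -> A T0 | T0 A | b
  B -> a
  T0 -> a
  T1 -> b

Fill CYK table bottom-up — only the sub-triangle for w[0..1]:
  T[0,0] 'b' = {A,T1}  orig:{A}
  T[1,1] 'a' = {B,S,T0}  orig:{B,S}
  T[0,1] 'ba' = {A,S}

Original NTs in T[0,1] deriving "ba": ["A", "S"]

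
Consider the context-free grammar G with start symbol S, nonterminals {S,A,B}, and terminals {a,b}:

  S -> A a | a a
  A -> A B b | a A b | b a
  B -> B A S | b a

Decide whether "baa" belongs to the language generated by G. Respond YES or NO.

Convert to CNF:
  S -> A T1 | T1 T1
  A -> A X2 | T0 T1 | T1 X3
  B -> B X4 | T0 T1
  T0 -> b
  T1 -> a
  X2 -> B T0
  X3 -> A T0
  X4 -> A S

Fill CYK table bottom-up:
  T[0,0] 'b' = {T0}  orig:{}
  T[1,1] 'a' = {T1}  orig:{}
  T[2,2] 'a' = {T1}  orig:{}
  T[0,1] 'ba' = {A,B}
  T[1,2] 'aa' = {S}
  T[0,2] 'baa' = {S}

S ∈ T[0,2] ⇒ YES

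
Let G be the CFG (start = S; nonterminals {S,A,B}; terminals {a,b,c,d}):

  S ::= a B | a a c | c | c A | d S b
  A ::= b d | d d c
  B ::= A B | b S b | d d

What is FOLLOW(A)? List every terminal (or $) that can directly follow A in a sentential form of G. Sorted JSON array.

FIRST iteration:
[1]
  A via A→b d: +{b}
  A via A→d d c: +{d}
  B via B→A B: +{b,d}
  S via S→a B: +{a}
  S via S→c: +{c}
  S via S→d S b: +{d}
  FIRST(S)={a,c,d}  FIRST(A)={b,d}  FIRST(B)={b,d}
[2] — fixpoint
  FIRST(S)={a,c,d}  FIRST(A)={b,d}  FIRST(B)={b,d}

FOLLOW sets:
seed FOLLOW(S) with $
round 1:
  B→A B: FOLLOW(A) ⊇ FIRST(B) = {b,d}; new: +{b,d}
  B→b S b: FOLLOW(S) ⊇ FIRST(b) = {b}; new: +{b}
  S→a B: FOLLOW(B) ⊇ FOLLOW(S) ⊇ {$,b}; new: +{$,b}
  S→c A: FOLLOW(A) ⊇ FOLLOW(S) ⊇ {$,b}; new: +{$}
  FOLLOW(S)={$,b}  FOLLOW(A)={$,b,d}  FOLLOW(B)={$,b}
round 2: (stable)
  FOLLOW(S)={$,b}  FOLLOW(A)={$,b,d}  FOLLOW(B)={$,b}

FOLLOW(A) = ["$", "b", "d"]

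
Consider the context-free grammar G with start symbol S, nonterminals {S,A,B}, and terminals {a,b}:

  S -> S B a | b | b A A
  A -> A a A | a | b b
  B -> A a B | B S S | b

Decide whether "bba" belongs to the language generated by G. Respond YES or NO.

CNF form of G:
  S -> S X5 | T1 X6 | b
  A -> A X2 | T1 T1 | a
  B -> A X3 | B X4 | b
  T0 -> a
  T1 -> b
  X2 -> T0 A
  X3 -> T0 B
  X4 -> S S
  X5 -> B T0
  X6 -> A A

Fill CYK table bottom-up:
  cell(0,0) b: {B,S,T1}  orig:{B,S}
  cell(1,1) b: {B,S,T1}  orig:{B,S}
  cell(2,2) a: {A,T0}  orig:{A}
  cell(0,1) bb: {A,X4}  orig:{A}
  cell(1,2) ba: {X5}  orig:{}
  cell(0,2) bba: {S,X6}  orig:{S}

S ∈ T[0,2] ⇒ YES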